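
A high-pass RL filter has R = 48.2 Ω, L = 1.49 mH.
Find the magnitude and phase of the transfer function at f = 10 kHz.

Step 1 — Angular frequency: ω = 2π·1e+04 = 6.283e+04 rad/s.
Step 2 — Transfer function: H(jω) = jωL/(R + jωL).
Step 3 — Numerator jωL = j·93.62; denominator R + jωL = 48.2 + j93.62.
Step 4 — H = 0.7905 + j0.407.
Step 5 — Magnitude: |H| = 0.8891 (-1.0 dB); phase: φ = 27.2°.

|H| = 0.8891 (-1.0 dB), φ = 27.2°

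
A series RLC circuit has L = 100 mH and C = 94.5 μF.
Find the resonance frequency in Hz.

Step 1 — Resonance condition Im(Z)=0 gives ω₀ = 1/√(LC).
Step 2 — ω₀ = 1/√(0.1·9.45e-05) = 325.3 rad/s.
Step 3 — f₀ = ω₀/(2π) = 51.77 Hz.

f₀ = 51.77 Hz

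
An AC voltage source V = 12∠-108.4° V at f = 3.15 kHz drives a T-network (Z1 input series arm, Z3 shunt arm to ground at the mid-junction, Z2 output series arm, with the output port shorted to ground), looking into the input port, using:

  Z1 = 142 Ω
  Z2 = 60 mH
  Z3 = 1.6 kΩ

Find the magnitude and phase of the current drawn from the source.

Step 1 — Angular frequency: ω = 2π·f = 2π·3150 = 1.979e+04 rad/s.
Step 2 — Component impedances:
  Z1: Z = R = 142 Ω
  Z2: Z = jωL = j·1.979e+04·0.06 = 0 + j1188 Ω
  Z3: Z = R = 1600 Ω
Step 3 — With the output port shorted to ground, the output series arm Z2 runs from the junction to ground; the shunt arm Z3 also runs from the junction to ground. They appear in parallel: Z3 || Z2 = 568.3 + j765.7 Ω.
Step 4 — Series with input arm Z1: Z_in = Z1 + (Z3 || Z2) = 710.3 + j765.7 Ω = 1044∠47.1° Ω.
Step 5 — Source phasor: V = 12∠-108.4° V = -3.788 - j11.39 V.
Step 6 — Ohm's law: I = V / Z_total = (-3.788 - j11.39) / (710.3 + j765.7) = -0.01046 - j0.004756 A.
Step 7 — Convert to polar: |I| = 0.01149 A, ∠I = -155.5°.

I = 0.01149∠-155.5° A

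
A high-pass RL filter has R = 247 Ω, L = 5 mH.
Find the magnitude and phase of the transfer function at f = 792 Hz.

Step 1 — Angular frequency: ω = 2π·792 = 4976 rad/s.
Step 2 — Transfer function: H(jω) = jωL/(R + jωL).
Step 3 — Numerator jωL = j·24.88; denominator R + jωL = 247 + j24.88.
Step 4 — H = 0.01005 + j0.09972.
Step 5 — Magnitude: |H| = 0.1002 (-20.0 dB); phase: φ = 84.2°.

|H| = 0.1002 (-20.0 dB), φ = 84.2°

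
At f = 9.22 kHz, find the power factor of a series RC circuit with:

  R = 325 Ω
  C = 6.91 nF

Step 1 — Angular frequency: ω = 2π·f = 2π·9220 = 5.793e+04 rad/s.
Step 2 — Component impedances:
  R: Z = R = 325 Ω
  C: Z = 1/(jωC) = -j/(ω·C) = 0 - j2498 Ω
Step 3 — Series combination: Z_total = R + C = 325 - j2498 Ω = 2519∠-82.6° Ω.
Step 4 — Power factor: PF = cos(φ) = Re(Z)/|Z| = 325/2519 = 0.129.
Step 5 — Type: Im(Z) = -2498 ⇒ leading (phase φ = -82.6°).

PF = 0.129 (leading, φ = -82.6°)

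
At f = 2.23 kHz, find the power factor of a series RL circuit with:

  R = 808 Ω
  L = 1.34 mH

Step 1 — Angular frequency: ω = 2π·f = 2π·2230 = 1.401e+04 rad/s.
Step 2 — Component impedances:
  R: Z = R = 808 Ω
  L: Z = jωL = j·1.401e+04·0.00134 = 0 + j18.78 Ω
Step 3 — Series combination: Z_total = R + L = 808 + j18.78 Ω = 808.2∠1.3° Ω.
Step 4 — Power factor: PF = cos(φ) = Re(Z)/|Z| = 808/808.22 = 0.9997.
Step 5 — Type: Im(Z) = 18.78 ⇒ lagging (phase φ = 1.3°).

PF = 0.9997 (lagging, φ = 1.3°)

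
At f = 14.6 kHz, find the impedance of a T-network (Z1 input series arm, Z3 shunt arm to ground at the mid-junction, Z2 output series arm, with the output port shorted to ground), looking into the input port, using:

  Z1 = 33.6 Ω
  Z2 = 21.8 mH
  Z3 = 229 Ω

Step 1 — Angular frequency: ω = 2π·f = 2π·1.46e+04 = 9.173e+04 rad/s.
Step 2 — Component impedances:
  Z1: Z = R = 33.6 Ω
  Z2: Z = jωL = j·9.173e+04·0.0218 = 0 + j2000 Ω
  Z3: Z = R = 229 Ω
Step 3 — With the output port shorted to ground, the output series arm Z2 runs from the junction to ground; the shunt arm Z3 also runs from the junction to ground. They appear in parallel: Z3 || Z2 = 226 + j25.88 Ω.
Step 4 — Series with input arm Z1: Z_in = Z1 + (Z3 || Z2) = 259.6 + j25.88 Ω = 260.9∠5.7° Ω.

Z = 259.6 + j25.88 Ω = 260.9∠5.7° Ω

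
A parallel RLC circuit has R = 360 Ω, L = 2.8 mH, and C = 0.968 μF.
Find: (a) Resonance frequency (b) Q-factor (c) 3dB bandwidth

Step 1 — Resonance: ω₀ = 1/√(LC) = 1/√(0.0028·9.68e-07) = 1.921e+04 rad/s.
Step 2 — f₀ = ω₀/(2π) = 3057 Hz.
Step 3 — Parallel Q: Q = R/(ω₀L) = 360/(1.921e+04·0.0028) = 6.694.
Step 4 — Bandwidth: Δω = ω₀/Q = 2870 rad/s; BW = Δω/(2π) = 456.7 Hz.

(a) f₀ = 3057 Hz  (b) Q = 6.694  (c) BW = 456.7 Hz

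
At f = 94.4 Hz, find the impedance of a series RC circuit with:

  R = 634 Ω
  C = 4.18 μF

Step 1 — Angular frequency: ω = 2π·f = 2π·94.4 = 593.1 rad/s.
Step 2 — Component impedances:
  R: Z = R = 634 Ω
  C: Z = 1/(jωC) = -j/(ω·C) = 0 - j403.3 Ω
Step 3 — Series combination: Z_total = R + C = 634 - j403.3 Ω = 751.4∠-32.5° Ω.

Z = 634 - j403.3 Ω = 751.4∠-32.5° Ω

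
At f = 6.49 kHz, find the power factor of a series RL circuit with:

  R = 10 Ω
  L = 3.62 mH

Step 1 — Angular frequency: ω = 2π·f = 2π·6490 = 4.078e+04 rad/s.
Step 2 — Component impedances:
  R: Z = R = 10 Ω
  L: Z = jωL = j·4.078e+04·0.00362 = 0 + j147.6 Ω
Step 3 — Series combination: Z_total = R + L = 10 + j147.6 Ω = 148∠86.1° Ω.
Step 4 — Power factor: PF = cos(φ) = Re(Z)/|Z| = 10/147.95 = 0.06759.
Step 5 — Type: Im(Z) = 147.6 ⇒ lagging (phase φ = 86.1°).

PF = 0.06759 (lagging, φ = 86.1°)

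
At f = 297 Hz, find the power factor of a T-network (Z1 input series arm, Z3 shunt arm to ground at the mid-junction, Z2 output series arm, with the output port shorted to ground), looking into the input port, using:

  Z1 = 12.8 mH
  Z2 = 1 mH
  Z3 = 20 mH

Step 1 — Angular frequency: ω = 2π·f = 2π·297 = 1866 rad/s.
Step 2 — Component impedances:
  Z1: Z = jωL = j·1866·0.0128 = 0 + j23.89 Ω
  Z2: Z = jωL = j·1866·0.001 = 0 + j1.866 Ω
  Z3: Z = jωL = j·1866·0.02 = 0 + j37.32 Ω
Step 3 — With the output port shorted to ground, the output series arm Z2 runs from the junction to ground; the shunt arm Z3 also runs from the junction to ground. They appear in parallel: Z3 || Z2 = 0 + j1.777 Ω.
Step 4 — Series with input arm Z1: Z_in = Z1 + (Z3 || Z2) = 0 + j25.66 Ω = 25.66∠90.0° Ω.
Step 5 — Power factor: PF = cos(φ) = Re(Z)/|Z| = 0/25.66 = 0.
Step 6 — Type: Im(Z) = 25.66 ⇒ lagging (phase φ = 90.0°).

PF = 0 (lagging, φ = 90.0°)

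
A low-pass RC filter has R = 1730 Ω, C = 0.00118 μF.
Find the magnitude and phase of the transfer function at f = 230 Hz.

Step 1 — Angular frequency: ω = 2π·230 = 1445 rad/s.
Step 2 — Transfer function: H(jω) = 1/(1 + jωRC).
Step 3 — Denominator: 1 + jωRC = 1 + j·1445·1730·1.18e-09 = 1 + j0.00295.
Step 4 — H = 1 - j0.00295.
Step 5 — Magnitude: |H| = 1 (-0.0 dB); phase: φ = -0.2°.

|H| = 1 (-0.0 dB), φ = -0.2°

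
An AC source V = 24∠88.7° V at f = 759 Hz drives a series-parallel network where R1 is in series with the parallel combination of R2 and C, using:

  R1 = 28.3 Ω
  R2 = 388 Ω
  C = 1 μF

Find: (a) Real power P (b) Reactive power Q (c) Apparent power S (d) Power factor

Step 1 — Angular frequency: ω = 2π·f = 2π·759 = 4769 rad/s.
Step 2 — Component impedances:
  R1: Z = R = 28.3 Ω
  R2: Z = R = 388 Ω
  C: Z = 1/(jωC) = -j/(ω·C) = 0 - j209.7 Ω
Step 3 — Parallel branch: R2 || C = 1/(1/R2 + 1/C) = 87.71 - j162.3 Ω.
Step 4 — Series with R1: Z_total = R1 + (R2 || C) = 116 - j162.3 Ω = 199.5∠-54.4° Ω.
Step 5 — Source phasor: V = 24∠88.7° V = 0.5445 + j23.99 V.
Step 6 — Current: I = V / Z = -0.09626 + j0.07216 A = 0.1203∠143.1° A.
Step 7 — Complex power: S = V·I* = 1.679 - j2.349 VA.
Step 8 — Real power: P = Re(S) = 1.679 W.
Step 9 — Reactive power: Q = Im(S) = -2.349 VAR.
Step 10 — Apparent power: |S| = 2.887 VA.
Step 11 — Power factor: PF = P/|S| = 0.5815 (leading).

(a) P = 1.679 W  (b) Q = -2.349 VAR  (c) S = 2.887 VA  (d) PF = 0.5815 (leading)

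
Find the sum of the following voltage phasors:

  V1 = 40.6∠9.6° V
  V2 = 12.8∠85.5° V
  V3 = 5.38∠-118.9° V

Step 1 — Convert each phasor to rectangular form:
  V1 = 40.6·(cos(9.6°) + j·sin(9.6°)) = 40.03 + j6.771 V
  V2 = 12.8·(cos(85.5°) + j·sin(85.5°)) = 1.004 + j12.76 V
  V3 = 5.38·(cos(-118.9°) + j·sin(-118.9°)) = -2.6 - j4.71 V
Step 2 — Sum components: V_total = 38.44 + j14.82 V.
Step 3 — Convert to polar: |V_total| = 41.19 V, ∠V_total = 21.1°.

V_total = 41.19∠21.1° V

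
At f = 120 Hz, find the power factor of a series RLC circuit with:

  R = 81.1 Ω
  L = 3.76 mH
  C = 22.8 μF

Step 1 — Angular frequency: ω = 2π·f = 2π·120 = 754 rad/s.
Step 2 — Component impedances:
  R: Z = R = 81.1 Ω
  L: Z = jωL = j·754·0.00376 = 0 + j2.835 Ω
  C: Z = 1/(jωC) = -j/(ω·C) = 0 - j58.17 Ω
Step 3 — Series combination: Z_total = R + L + C = 81.1 - j55.34 Ω = 98.18∠-34.3° Ω.
Step 4 — Power factor: PF = cos(φ) = Re(Z)/|Z| = 81.1/98.18 = 0.826.
Step 5 — Type: Im(Z) = -55.34 ⇒ leading (phase φ = -34.3°).

PF = 0.826 (leading, φ = -34.3°)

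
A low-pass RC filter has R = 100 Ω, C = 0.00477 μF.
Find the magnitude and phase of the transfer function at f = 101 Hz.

Step 1 — Angular frequency: ω = 2π·101 = 634.6 rad/s.
Step 2 — Transfer function: H(jω) = 1/(1 + jωRC).
Step 3 — Denominator: 1 + jωRC = 1 + j·634.6·100·4.77e-09 = 1 + j0.0003027.
Step 4 — H = 1 - j0.0003027.
Step 5 — Magnitude: |H| = 1 (-0.0 dB); phase: φ = -0.0°.

|H| = 1 (-0.0 dB), φ = -0.0°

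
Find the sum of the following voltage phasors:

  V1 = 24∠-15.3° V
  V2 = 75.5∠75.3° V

Step 1 — Convert each phasor to rectangular form:
  V1 = 24·(cos(-15.3°) + j·sin(-15.3°)) = 23.15 - j6.333 V
  V2 = 75.5·(cos(75.3°) + j·sin(75.3°)) = 19.16 + j73.03 V
Step 2 — Sum components: V_total = 42.31 + j66.7 V.
Step 3 — Convert to polar: |V_total| = 78.98 V, ∠V_total = 57.6°.

V_total = 78.98∠57.6° V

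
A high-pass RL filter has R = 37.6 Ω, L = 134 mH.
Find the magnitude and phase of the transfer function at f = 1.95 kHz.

Step 1 — Angular frequency: ω = 2π·1950 = 1.225e+04 rad/s.
Step 2 — Transfer function: H(jω) = jωL/(R + jωL).
Step 3 — Numerator jωL = j·1642; denominator R + jωL = 37.6 + j1642.
Step 4 — H = 0.9995 + j0.02289.
Step 5 — Magnitude: |H| = 0.9997 (-0.0 dB); phase: φ = 1.3°.

|H| = 0.9997 (-0.0 dB), φ = 1.3°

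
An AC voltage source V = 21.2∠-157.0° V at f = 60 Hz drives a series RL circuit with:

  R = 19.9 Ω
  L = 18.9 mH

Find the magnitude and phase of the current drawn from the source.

Step 1 — Angular frequency: ω = 2π·f = 2π·60 = 377 rad/s.
Step 2 — Component impedances:
  R: Z = R = 19.9 Ω
  L: Z = jωL = j·377·0.0189 = 0 + j7.125 Ω
Step 3 — Series combination: Z_total = R + L = 19.9 + j7.125 Ω = 21.14∠19.7° Ω.
Step 4 — Source phasor: V = 21.2∠-157.0° V = -19.51 - j8.283 V.
Step 5 — Ohm's law: I = V / Z_total = (-19.51 - j8.283) / (19.9 + j7.125) = -1.001 - j0.05774 A.
Step 6 — Convert to polar: |I| = 1.003 A, ∠I = -176.7°.

I = 1.003∠-176.7° A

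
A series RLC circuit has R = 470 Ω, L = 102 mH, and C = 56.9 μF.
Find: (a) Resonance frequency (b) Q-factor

Step 1 — Resonance condition Im(Z)=0 gives ω₀ = 1/√(LC).
Step 2 — ω₀ = 1/√(0.102·5.69e-05) = 415.1 rad/s.
Step 3 — f₀ = ω₀/(2π) = 66.06 Hz.
Step 4 — Series Q: Q = ω₀L/R = 415.1·0.102/470 = 0.09008.

(a) f₀ = 66.06 Hz  (b) Q = 0.09008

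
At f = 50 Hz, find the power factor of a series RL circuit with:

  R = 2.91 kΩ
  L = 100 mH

Step 1 — Angular frequency: ω = 2π·f = 2π·50 = 314.2 rad/s.
Step 2 — Component impedances:
  R: Z = R = 2910 Ω
  L: Z = jωL = j·314.2·0.1 = 0 + j31.42 Ω
Step 3 — Series combination: Z_total = R + L = 2910 + j31.42 Ω = 2910∠0.6° Ω.
Step 4 — Power factor: PF = cos(φ) = Re(Z)/|Z| = 2910/2910.2 = 0.9999.
Step 5 — Type: Im(Z) = 31.42 ⇒ lagging (phase φ = 0.6°).

PF = 0.9999 (lagging, φ = 0.6°)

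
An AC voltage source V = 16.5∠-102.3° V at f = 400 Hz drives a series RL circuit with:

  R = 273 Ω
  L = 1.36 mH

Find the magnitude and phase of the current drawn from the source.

Step 1 — Angular frequency: ω = 2π·f = 2π·400 = 2513 rad/s.
Step 2 — Component impedances:
  R: Z = R = 273 Ω
  L: Z = jωL = j·2513·0.00136 = 0 + j3.418 Ω
Step 3 — Series combination: Z_total = R + L = 273 + j3.418 Ω = 273∠0.7° Ω.
Step 4 — Source phasor: V = 16.5∠-102.3° V = -3.515 - j16.12 V.
Step 5 — Ohm's law: I = V / Z_total = (-3.515 - j16.12) / (273 + j3.418) = -0.01361 - j0.05888 A.
Step 6 — Convert to polar: |I| = 0.06043 A, ∠I = -103.0°.

I = 0.06043∠-103.0° A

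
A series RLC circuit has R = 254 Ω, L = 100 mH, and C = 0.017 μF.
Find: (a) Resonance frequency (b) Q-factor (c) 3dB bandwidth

Step 1 — Resonance: ω₀ = 1/√(LC) = 1/√(0.1·1.7e-08) = 2.425e+04 rad/s.
Step 2 — f₀ = ω₀/(2π) = 3860 Hz.
Step 3 — Series Q: Q = ω₀L/R = 2.425e+04·0.1/254 = 9.549.
Step 4 — Bandwidth: Δω = ω₀/Q = 2540 rad/s; BW = Δω/(2π) = 404.3 Hz.

(a) f₀ = 3860 Hz  (b) Q = 9.549  (c) BW = 404.3 Hz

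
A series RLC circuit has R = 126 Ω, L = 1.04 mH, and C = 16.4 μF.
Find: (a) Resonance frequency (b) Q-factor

Step 1 — Resonance condition Im(Z)=0 gives ω₀ = 1/√(LC).
Step 2 — ω₀ = 1/√(0.00104·1.64e-05) = 7657 rad/s.
Step 3 — f₀ = ω₀/(2π) = 1219 Hz.
Step 4 — Series Q: Q = ω₀L/R = 7657·0.00104/126 = 0.0632.

(a) f₀ = 1219 Hz  (b) Q = 0.0632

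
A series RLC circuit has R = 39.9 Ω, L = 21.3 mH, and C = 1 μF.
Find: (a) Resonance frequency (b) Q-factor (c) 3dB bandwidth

Step 1 — Resonance condition Im(Z)=0 gives ω₀ = 1/√(LC).
Step 2 — ω₀ = 1/√(0.0213·1e-06) = 6852 rad/s.
Step 3 — f₀ = ω₀/(2π) = 1091 Hz.
Step 4 — Series Q: Q = ω₀L/R = 6852·0.0213/39.9 = 3.658.
Step 5 — 3dB bandwidth: Δω = ω₀/Q = 1873 rad/s; BW = Δω/(2π) = 298.1 Hz.

(a) f₀ = 1091 Hz  (b) Q = 3.658  (c) BW = 298.1 Hz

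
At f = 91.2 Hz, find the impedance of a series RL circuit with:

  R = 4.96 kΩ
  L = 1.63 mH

Step 1 — Angular frequency: ω = 2π·f = 2π·91.2 = 573 rad/s.
Step 2 — Component impedances:
  R: Z = R = 4960 Ω
  L: Z = jωL = j·573·0.00163 = 0 + j0.934 Ω
Step 3 — Series combination: Z_total = R + L = 4960 + j0.934 Ω = 4960∠0.0° Ω.

Z = 4960 + j0.934 Ω = 4960∠0.0° Ω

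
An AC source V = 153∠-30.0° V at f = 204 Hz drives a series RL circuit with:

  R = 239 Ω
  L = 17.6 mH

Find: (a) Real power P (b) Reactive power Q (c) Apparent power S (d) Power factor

Step 1 — Angular frequency: ω = 2π·f = 2π·204 = 1282 rad/s.
Step 2 — Component impedances:
  R: Z = R = 239 Ω
  L: Z = jωL = j·1282·0.0176 = 0 + j22.56 Ω
Step 3 — Series combination: Z_total = R + L = 239 + j22.56 Ω = 240.1∠5.4° Ω.
Step 4 — Source phasor: V = 153∠-30.0° V = 132.5 - j76.5 V.
Step 5 — Current: I = V / Z = 0.5196 - j0.3691 A = 0.6373∠-35.4° A.
Step 6 — Complex power: S = V·I* = 97.08 + j9.163 VA.
Step 7 — Real power: P = Re(S) = 97.08 W.
Step 8 — Reactive power: Q = Im(S) = 9.163 VAR.
Step 9 — Apparent power: |S| = 97.51 VA.
Step 10 — Power factor: PF = P/|S| = 0.9956 (lagging).

(a) P = 97.08 W  (b) Q = 9.163 VAR  (c) S = 97.51 VA  (d) PF = 0.9956 (lagging)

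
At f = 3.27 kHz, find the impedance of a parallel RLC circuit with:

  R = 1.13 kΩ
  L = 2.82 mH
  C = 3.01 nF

Step 1 — Angular frequency: ω = 2π·f = 2π·3270 = 2.055e+04 rad/s.
Step 2 — Component impedances:
  R: Z = R = 1130 Ω
  L: Z = jωL = j·2.055e+04·0.00282 = 0 + j57.94 Ω
  C: Z = 1/(jωC) = -j/(ω·C) = 0 - j1.617e+04 Ω
Step 3 — Parallel combination: 1/Z_total = 1/R + 1/L + 1/C; Z_total = 2.984 + j57.99 Ω = 58.07∠87.1° Ω.

Z = 2.984 + j57.99 Ω = 58.07∠87.1° Ω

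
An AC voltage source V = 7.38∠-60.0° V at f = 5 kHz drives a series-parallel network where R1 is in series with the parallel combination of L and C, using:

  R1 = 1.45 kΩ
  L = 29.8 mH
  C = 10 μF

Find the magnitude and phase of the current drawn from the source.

Step 1 — Angular frequency: ω = 2π·f = 2π·5000 = 3.142e+04 rad/s.
Step 2 — Component impedances:
  R1: Z = R = 1450 Ω
  L: Z = jωL = j·3.142e+04·0.0298 = 0 + j936.2 Ω
  C: Z = 1/(jωC) = -j/(ω·C) = 0 - j3.183 Ω
Step 3 — Parallel branch: L || C = 1/(1/L + 1/C) = 0 - j3.194 Ω.
Step 4 — Series with R1: Z_total = R1 + (L || C) = 1450 - j3.194 Ω = 1450∠-0.1° Ω.
Step 5 — Source phasor: V = 7.38∠-60.0° V = 3.69 - j6.391 V.
Step 6 — Ohm's law: I = V / Z_total = (3.69 - j6.391) / (1450 - j3.194) = 0.002555 - j0.004402 A.
Step 7 — Convert to polar: |I| = 0.00509 A, ∠I = -59.9°.

I = 0.00509∠-59.9° A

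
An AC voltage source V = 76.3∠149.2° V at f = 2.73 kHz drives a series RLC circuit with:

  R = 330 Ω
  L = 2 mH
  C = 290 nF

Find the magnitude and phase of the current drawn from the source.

Step 1 — Angular frequency: ω = 2π·f = 2π·2730 = 1.715e+04 rad/s.
Step 2 — Component impedances:
  R: Z = R = 330 Ω
  L: Z = jωL = j·1.715e+04·0.002 = 0 + j34.31 Ω
  C: Z = 1/(jωC) = -j/(ω·C) = 0 - j201 Ω
Step 3 — Series combination: Z_total = R + L + C = 330 - j166.7 Ω = 369.7∠-26.8° Ω.
Step 4 — Source phasor: V = 76.3∠149.2° V = -65.54 + j39.07 V.
Step 5 — Ohm's law: I = V / Z_total = (-65.54 + j39.07) / (330 - j166.7) = -0.2059 + j0.01438 A.
Step 6 — Convert to polar: |I| = 0.2064 A, ∠I = 176.0°.

I = 0.2064∠176.0° A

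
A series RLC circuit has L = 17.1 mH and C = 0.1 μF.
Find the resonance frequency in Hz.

Step 1 — Resonance condition Im(Z)=0 gives ω₀ = 1/√(LC).
Step 2 — ω₀ = 1/√(0.0171·1e-07) = 2.418e+04 rad/s.
Step 3 — f₀ = ω₀/(2π) = 3849 Hz.

f₀ = 3849 Hz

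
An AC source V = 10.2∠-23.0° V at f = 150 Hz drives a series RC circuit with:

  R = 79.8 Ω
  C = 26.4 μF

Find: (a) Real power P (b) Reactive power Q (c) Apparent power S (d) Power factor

Step 1 — Angular frequency: ω = 2π·f = 2π·150 = 942.5 rad/s.
Step 2 — Component impedances:
  R: Z = R = 79.8 Ω
  C: Z = 1/(jωC) = -j/(ω·C) = 0 - j40.19 Ω
Step 3 — Series combination: Z_total = R + C = 79.8 - j40.19 Ω = 89.35∠-26.7° Ω.
Step 4 — Source phasor: V = 10.2∠-23.0° V = 9.389 - j3.985 V.
Step 5 — Current: I = V / Z = 0.1139 + j0.00743 A = 0.1142∠3.7° A.
Step 6 — Complex power: S = V·I* = 1.04 - j0.5238 VA.
Step 7 — Real power: P = Re(S) = 1.04 W.
Step 8 — Reactive power: Q = Im(S) = -0.5238 VAR.
Step 9 — Apparent power: |S| = 1.164 VA.
Step 10 — Power factor: PF = P/|S| = 0.8931 (leading).

(a) P = 1.04 W  (b) Q = -0.5238 VAR  (c) S = 1.164 VA  (d) PF = 0.8931 (leading)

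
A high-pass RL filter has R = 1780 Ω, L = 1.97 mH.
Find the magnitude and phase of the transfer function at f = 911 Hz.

Step 1 — Angular frequency: ω = 2π·911 = 5724 rad/s.
Step 2 — Transfer function: H(jω) = jωL/(R + jωL).
Step 3 — Numerator jωL = j·11.28; denominator R + jωL = 1780 + j11.28.
Step 4 — H = 4.013e-05 + j0.006335.
Step 5 — Magnitude: |H| = 0.006335 (-44.0 dB); phase: φ = 89.6°.

|H| = 0.006335 (-44.0 dB), φ = 89.6°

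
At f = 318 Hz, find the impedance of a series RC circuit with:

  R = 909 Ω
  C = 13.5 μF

Step 1 — Angular frequency: ω = 2π·f = 2π·318 = 1998 rad/s.
Step 2 — Component impedances:
  R: Z = R = 909 Ω
  C: Z = 1/(jωC) = -j/(ω·C) = 0 - j37.07 Ω
Step 3 — Series combination: Z_total = R + C = 909 - j37.07 Ω = 909.8∠-2.3° Ω.

Z = 909 - j37.07 Ω = 909.8∠-2.3° Ω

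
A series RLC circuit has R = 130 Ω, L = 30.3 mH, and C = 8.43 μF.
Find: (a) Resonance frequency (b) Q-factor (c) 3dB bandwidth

Step 1 — Resonance condition Im(Z)=0 gives ω₀ = 1/√(LC).
Step 2 — ω₀ = 1/√(0.0303·8.43e-06) = 1979 rad/s.
Step 3 — f₀ = ω₀/(2π) = 314.9 Hz.
Step 4 — Series Q: Q = ω₀L/R = 1979·0.0303/130 = 0.4612.
Step 5 — 3dB bandwidth: Δω = ω₀/Q = 4290 rad/s; BW = Δω/(2π) = 682.8 Hz.

(a) f₀ = 314.9 Hz  (b) Q = 0.4612  (c) BW = 682.8 Hz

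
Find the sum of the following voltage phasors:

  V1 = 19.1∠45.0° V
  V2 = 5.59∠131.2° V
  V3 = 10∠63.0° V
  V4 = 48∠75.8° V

Step 1 — Convert each phasor to rectangular form:
  V1 = 19.1·(cos(45.0°) + j·sin(45.0°)) = 13.51 + j13.51 V
  V2 = 5.59·(cos(131.2°) + j·sin(131.2°)) = -3.682 + j4.206 V
  V3 = 10·(cos(63.0°) + j·sin(63.0°)) = 4.54 + j8.91 V
  V4 = 48·(cos(75.8°) + j·sin(75.8°)) = 11.77 + j46.53 V
Step 2 — Sum components: V_total = 26.14 + j73.16 V.
Step 3 — Convert to polar: |V_total| = 77.68 V, ∠V_total = 70.3°.

V_total = 77.68∠70.3° V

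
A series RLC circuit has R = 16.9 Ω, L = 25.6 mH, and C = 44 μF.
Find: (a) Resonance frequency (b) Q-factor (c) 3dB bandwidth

Step 1 — Resonance: ω₀ = 1/√(LC) = 1/√(0.0256·4.4e-05) = 942.2 rad/s.
Step 2 — f₀ = ω₀/(2π) = 150 Hz.
Step 3 — Series Q: Q = ω₀L/R = 942.2·0.0256/16.9 = 1.427.
Step 4 — Bandwidth: Δω = ω₀/Q = 660.2 rad/s; BW = Δω/(2π) = 105.1 Hz.

(a) f₀ = 150 Hz  (b) Q = 1.427  (c) BW = 105.1 Hz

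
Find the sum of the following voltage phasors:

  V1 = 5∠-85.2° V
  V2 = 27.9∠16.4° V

Step 1 — Convert each phasor to rectangular form:
  V1 = 5·(cos(-85.2°) + j·sin(-85.2°)) = 0.4184 - j4.982 V
  V2 = 27.9·(cos(16.4°) + j·sin(16.4°)) = 26.76 + j7.877 V
Step 2 — Sum components: V_total = 27.18 + j2.895 V.
Step 3 — Convert to polar: |V_total| = 27.34 V, ∠V_total = 6.1°.

V_total = 27.34∠6.1° V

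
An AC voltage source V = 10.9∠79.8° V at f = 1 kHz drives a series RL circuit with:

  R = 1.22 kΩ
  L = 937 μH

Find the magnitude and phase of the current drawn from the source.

Step 1 — Angular frequency: ω = 2π·f = 2π·1000 = 6283 rad/s.
Step 2 — Component impedances:
  R: Z = R = 1220 Ω
  L: Z = jωL = j·6283·0.000937 = 0 + j5.887 Ω
Step 3 — Series combination: Z_total = R + L = 1220 + j5.887 Ω = 1220∠0.3° Ω.
Step 4 — Source phasor: V = 10.9∠79.8° V = 1.93 + j10.73 V.
Step 5 — Ohm's law: I = V / Z_total = (1.93 + j10.73) / (1220 + j5.887) = 0.001625 + j0.008785 A.
Step 6 — Convert to polar: |I| = 0.008934 A, ∠I = 79.5°.

I = 0.008934∠79.5° A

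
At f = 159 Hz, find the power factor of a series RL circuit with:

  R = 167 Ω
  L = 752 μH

Step 1 — Angular frequency: ω = 2π·f = 2π·159 = 999 rad/s.
Step 2 — Component impedances:
  R: Z = R = 167 Ω
  L: Z = jωL = j·999·0.000752 = 0 + j0.7513 Ω
Step 3 — Series combination: Z_total = R + L = 167 + j0.7513 Ω = 167∠0.3° Ω.
Step 4 — Power factor: PF = cos(φ) = Re(Z)/|Z| = 167/167 = 1.
Step 5 — Type: Im(Z) = 0.7513 ⇒ lagging (phase φ = 0.3°).

PF = 1 (lagging, φ = 0.3°)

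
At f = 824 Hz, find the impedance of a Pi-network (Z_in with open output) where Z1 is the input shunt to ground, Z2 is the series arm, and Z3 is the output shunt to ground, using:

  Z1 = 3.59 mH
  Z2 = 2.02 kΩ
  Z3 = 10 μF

Step 1 — Angular frequency: ω = 2π·f = 2π·824 = 5177 rad/s.
Step 2 — Component impedances:
  Z1: Z = jωL = j·5177·0.00359 = 0 + j18.59 Ω
  Z2: Z = R = 2020 Ω
  Z3: Z = 1/(jωC) = -j/(ω·C) = 0 - j19.31 Ω
Step 3 — With open output, the series arm Z2 and the output shunt Z3 appear in series to ground: Z2 + Z3 = 2020 - j19.31 Ω.
Step 4 — Parallel with input shunt Z1: Z_in = Z1 || (Z2 + Z3) = 0.171 + j18.59 Ω = 18.59∠89.5° Ω.

Z = 0.171 + j18.59 Ω = 18.59∠89.5° Ω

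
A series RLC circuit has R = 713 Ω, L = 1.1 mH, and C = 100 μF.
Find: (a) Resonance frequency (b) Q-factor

Step 1 — Resonance condition Im(Z)=0 gives ω₀ = 1/√(LC).
Step 2 — ω₀ = 1/√(0.0011·0.0001) = 3015 rad/s.
Step 3 — f₀ = ω₀/(2π) = 479.9 Hz.
Step 4 — Series Q: Q = ω₀L/R = 3015·0.0011/713 = 0.004652.

(a) f₀ = 479.9 Hz  (b) Q = 0.004652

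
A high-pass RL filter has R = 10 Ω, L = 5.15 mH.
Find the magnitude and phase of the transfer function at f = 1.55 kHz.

Step 1 — Angular frequency: ω = 2π·1550 = 9739 rad/s.
Step 2 — Transfer function: H(jω) = jωL/(R + jωL).
Step 3 — Numerator jωL = j·50.16; denominator R + jωL = 10 + j50.16.
Step 4 — H = 0.9618 + j0.1918.
Step 5 — Magnitude: |H| = 0.9807 (-0.2 dB); phase: φ = 11.3°.

|H| = 0.9807 (-0.2 dB), φ = 11.3°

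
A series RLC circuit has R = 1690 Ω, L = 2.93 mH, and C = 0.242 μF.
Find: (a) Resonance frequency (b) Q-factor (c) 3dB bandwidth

Step 1 — Resonance: ω₀ = 1/√(LC) = 1/√(0.00293·2.42e-07) = 3.755e+04 rad/s.
Step 2 — f₀ = ω₀/(2π) = 5977 Hz.
Step 3 — Series Q: Q = ω₀L/R = 3.755e+04·0.00293/1690 = 0.06511.
Step 4 — Bandwidth: Δω = ω₀/Q = 5.768e+05 rad/s; BW = Δω/(2π) = 9.18e+04 Hz.

(a) f₀ = 5977 Hz  (b) Q = 0.06511  (c) BW = 9.18e+04 Hz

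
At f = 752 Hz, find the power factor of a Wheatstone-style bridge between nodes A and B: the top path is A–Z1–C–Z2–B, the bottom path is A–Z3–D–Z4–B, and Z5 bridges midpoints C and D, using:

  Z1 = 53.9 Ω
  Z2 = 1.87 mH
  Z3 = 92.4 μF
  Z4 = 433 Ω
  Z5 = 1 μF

Step 1 — Angular frequency: ω = 2π·f = 2π·752 = 4725 rad/s.
Step 2 — Component impedances:
  Z1: Z = R = 53.9 Ω
  Z2: Z = jωL = j·4725·0.00187 = 0 + j8.836 Ω
  Z3: Z = 1/(jωC) = -j/(ω·C) = 0 - j2.291 Ω
  Z4: Z = R = 433 Ω
  Z5: Z = 1/(jωC) = -j/(ω·C) = 0 - j211.6 Ω
Step 3 — Bridge requires nodal analysis (the Z5 bridge couples midpoints C and D, so the two paths cannot be reduced to a simple series/parallel combination). Setting node B to ground and injecting 1 A at node A, the 3-node admittance system at A, C, D solves to V_A = Z_AB = 45.49 - j3.209 Ω = 45.61∠-4.0° Ω.
Step 4 — Power factor: PF = cos(φ) = Re(Z)/|Z| = 45.494/45.607 = 0.9975.
Step 5 — Type: Im(Z) = -3.209 ⇒ leading (phase φ = -4.0°).

PF = 0.9975 (leading, φ = -4.0°)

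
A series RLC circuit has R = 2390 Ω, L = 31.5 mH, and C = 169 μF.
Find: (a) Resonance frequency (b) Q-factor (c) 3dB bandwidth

Step 1 — Resonance condition Im(Z)=0 gives ω₀ = 1/√(LC).
Step 2 — ω₀ = 1/√(0.0315·0.000169) = 433.4 rad/s.
Step 3 — f₀ = ω₀/(2π) = 68.98 Hz.
Step 4 — Series Q: Q = ω₀L/R = 433.4·0.0315/2390 = 0.005712.
Step 5 — 3dB bandwidth: Δω = ω₀/Q = 7.587e+04 rad/s; BW = Δω/(2π) = 1.208e+04 Hz.

(a) f₀ = 68.98 Hz  (b) Q = 0.005712  (c) BW = 1.208e+04 Hz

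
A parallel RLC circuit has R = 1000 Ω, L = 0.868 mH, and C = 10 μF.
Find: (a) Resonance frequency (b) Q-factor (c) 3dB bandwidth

Step 1 — Resonance: ω₀ = 1/√(LC) = 1/√(0.000868·1e-05) = 1.073e+04 rad/s.
Step 2 — f₀ = ω₀/(2π) = 1708 Hz.
Step 3 — Parallel Q: Q = R/(ω₀L) = 1000/(1.073e+04·0.000868) = 107.3.
Step 4 — Bandwidth: Δω = ω₀/Q = 100 rad/s; BW = Δω/(2π) = 15.92 Hz.

(a) f₀ = 1708 Hz  (b) Q = 107.3  (c) BW = 15.92 Hz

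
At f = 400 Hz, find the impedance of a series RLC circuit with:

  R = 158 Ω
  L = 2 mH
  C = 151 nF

Step 1 — Angular frequency: ω = 2π·f = 2π·400 = 2513 rad/s.
Step 2 — Component impedances:
  R: Z = R = 158 Ω
  L: Z = jωL = j·2513·0.002 = 0 + j5.027 Ω
  C: Z = 1/(jωC) = -j/(ω·C) = 0 - j2635 Ω
Step 3 — Series combination: Z_total = R + L + C = 158 - j2630 Ω = 2635∠-86.6° Ω.

Z = 158 - j2630 Ω = 2635∠-86.6° Ω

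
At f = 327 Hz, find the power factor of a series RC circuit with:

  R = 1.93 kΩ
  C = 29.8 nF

Step 1 — Angular frequency: ω = 2π·f = 2π·327 = 2055 rad/s.
Step 2 — Component impedances:
  R: Z = R = 1930 Ω
  C: Z = 1/(jωC) = -j/(ω·C) = 0 - j1.633e+04 Ω
Step 3 — Series combination: Z_total = R + C = 1930 - j1.633e+04 Ω = 1.645e+04∠-83.3° Ω.
Step 4 — Power factor: PF = cos(φ) = Re(Z)/|Z| = 1930/16446 = 0.1174.
Step 5 — Type: Im(Z) = -1.633e+04 ⇒ leading (phase φ = -83.3°).

PF = 0.1174 (leading, φ = -83.3°)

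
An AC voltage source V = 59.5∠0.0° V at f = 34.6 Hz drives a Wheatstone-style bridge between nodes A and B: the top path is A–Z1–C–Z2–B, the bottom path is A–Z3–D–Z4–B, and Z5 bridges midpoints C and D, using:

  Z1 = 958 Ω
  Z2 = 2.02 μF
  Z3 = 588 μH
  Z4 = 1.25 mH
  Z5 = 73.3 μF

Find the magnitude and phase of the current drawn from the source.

Step 1 — Angular frequency: ω = 2π·f = 2π·34.6 = 217.4 rad/s.
Step 2 — Component impedances:
  Z1: Z = R = 958 Ω
  Z2: Z = 1/(jωC) = -j/(ω·C) = 0 - j2277 Ω
  Z3: Z = jωL = j·217.4·0.000588 = 0 + j0.1278 Ω
  Z4: Z = jωL = j·217.4·0.00125 = 0 + j0.2717 Ω
  Z5: Z = 1/(jωC) = -j/(ω·C) = 0 - j62.75 Ω
Step 3 — Bridge requires nodal analysis (the Z5 bridge couples midpoints C and D, so the two paths cannot be reduced to a simple series/parallel combination). Setting node B to ground and injecting 1 A at node A, the 3-node admittance system at A, C, D solves to V_A = Z_AB = 1.898e-05 + j0.3996 Ω = 0.3996∠90.0° Ω.
Step 4 — Source phasor: V = 59.5∠0.0° V = 59.5 V.
Step 5 — Ohm's law: I = V / Z_total = (59.5) / (1.898e-05 + j0.3996) = 0.007072 - j148.9 A.
Step 6 — Convert to polar: |I| = 148.9 A, ∠I = -90.0°.

I = 148.9∠-90.0° A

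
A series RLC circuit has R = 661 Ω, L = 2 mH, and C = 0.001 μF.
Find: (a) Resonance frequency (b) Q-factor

Step 1 — Resonance condition Im(Z)=0 gives ω₀ = 1/√(LC).
Step 2 — ω₀ = 1/√(0.002·1e-09) = 7.071e+05 rad/s.
Step 3 — f₀ = ω₀/(2π) = 1.125e+05 Hz.
Step 4 — Series Q: Q = ω₀L/R = 7.071e+05·0.002/661 = 2.14.

(a) f₀ = 1.125e+05 Hz  (b) Q = 2.14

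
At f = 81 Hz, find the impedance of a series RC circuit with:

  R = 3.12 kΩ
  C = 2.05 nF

Step 1 — Angular frequency: ω = 2π·f = 2π·81 = 508.9 rad/s.
Step 2 — Component impedances:
  R: Z = R = 3120 Ω
  C: Z = 1/(jωC) = -j/(ω·C) = 0 - j9.585e+05 Ω
Step 3 — Series combination: Z_total = R + C = 3120 - j9.585e+05 Ω = 9.585e+05∠-89.8° Ω.

Z = 3120 - j9.585e+05 Ω = 9.585e+05∠-89.8° Ω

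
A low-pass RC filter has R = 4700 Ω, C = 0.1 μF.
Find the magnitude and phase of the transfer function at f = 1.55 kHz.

Step 1 — Angular frequency: ω = 2π·1550 = 9739 rad/s.
Step 2 — Transfer function: H(jω) = 1/(1 + jωRC).
Step 3 — Denominator: 1 + jωRC = 1 + j·9739·4700·1e-07 = 1 + j4.577.
Step 4 — H = 0.04555 - j0.2085.
Step 5 — Magnitude: |H| = 0.2134 (-13.4 dB); phase: φ = -77.7°.

|H| = 0.2134 (-13.4 dB), φ = -77.7°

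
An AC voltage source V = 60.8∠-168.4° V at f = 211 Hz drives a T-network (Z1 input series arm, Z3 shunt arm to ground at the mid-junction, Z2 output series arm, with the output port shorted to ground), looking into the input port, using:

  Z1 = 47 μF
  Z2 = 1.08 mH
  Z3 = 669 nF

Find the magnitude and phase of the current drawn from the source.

Step 1 — Angular frequency: ω = 2π·f = 2π·211 = 1326 rad/s.
Step 2 — Component impedances:
  Z1: Z = 1/(jωC) = -j/(ω·C) = 0 - j16.05 Ω
  Z2: Z = jωL = j·1326·0.00108 = 0 + j1.432 Ω
  Z3: Z = 1/(jωC) = -j/(ω·C) = 0 - j1127 Ω
Step 3 — With the output port shorted to ground, the output series arm Z2 runs from the junction to ground; the shunt arm Z3 also runs from the junction to ground. They appear in parallel: Z3 || Z2 = 0 + j1.434 Ω.
Step 4 — Series with input arm Z1: Z_in = Z1 + (Z3 || Z2) = 0 - j14.62 Ω = 14.62∠-90.0° Ω.
Step 5 — Source phasor: V = 60.8∠-168.4° V = -59.56 - j12.23 V.
Step 6 — Ohm's law: I = V / Z_total = (-59.56 - j12.23) / (0 - j14.62) = 0.8365 - j4.075 A.
Step 7 — Convert to polar: |I| = 4.16 A, ∠I = -78.4°.

I = 4.16∠-78.4° A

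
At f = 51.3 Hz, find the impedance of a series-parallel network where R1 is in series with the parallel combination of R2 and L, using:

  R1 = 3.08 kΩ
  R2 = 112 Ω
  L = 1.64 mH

Step 1 — Angular frequency: ω = 2π·f = 2π·51.3 = 322.3 rad/s.
Step 2 — Component impedances:
  R1: Z = R = 3080 Ω
  R2: Z = R = 112 Ω
  L: Z = jωL = j·322.3·0.00164 = 0 + j0.5286 Ω
Step 3 — Parallel branch: R2 || L = 1/(1/R2 + 1/L) = 0.002495 + j0.5286 Ω.
Step 4 — Series with R1: Z_total = R1 + (R2 || L) = 3080 + j0.5286 Ω = 3080∠0.0° Ω.

Z = 3080 + j0.5286 Ω = 3080∠0.0° Ω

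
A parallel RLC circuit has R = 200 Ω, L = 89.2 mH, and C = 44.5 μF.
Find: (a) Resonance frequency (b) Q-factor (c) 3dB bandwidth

Step 1 — Resonance: ω₀ = 1/√(LC) = 1/√(0.0892·4.45e-05) = 501.9 rad/s.
Step 2 — f₀ = ω₀/(2π) = 79.88 Hz.
Step 3 — Parallel Q: Q = R/(ω₀L) = 200/(501.9·0.0892) = 4.467.
Step 4 — Bandwidth: Δω = ω₀/Q = 112.4 rad/s; BW = Δω/(2π) = 17.88 Hz.

(a) f₀ = 79.88 Hz  (b) Q = 4.467  (c) BW = 17.88 Hz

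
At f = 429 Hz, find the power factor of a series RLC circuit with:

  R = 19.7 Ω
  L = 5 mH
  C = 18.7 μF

Step 1 — Angular frequency: ω = 2π·f = 2π·429 = 2695 rad/s.
Step 2 — Component impedances:
  R: Z = R = 19.7 Ω
  L: Z = jωL = j·2695·0.005 = 0 + j13.48 Ω
  C: Z = 1/(jωC) = -j/(ω·C) = 0 - j19.84 Ω
Step 3 — Series combination: Z_total = R + L + C = 19.7 - j6.362 Ω = 20.7∠-17.9° Ω.
Step 4 — Power factor: PF = cos(φ) = Re(Z)/|Z| = 19.7/20.702 = 0.9516.
Step 5 — Type: Im(Z) = -6.362 ⇒ leading (phase φ = -17.9°).

PF = 0.9516 (leading, φ = -17.9°)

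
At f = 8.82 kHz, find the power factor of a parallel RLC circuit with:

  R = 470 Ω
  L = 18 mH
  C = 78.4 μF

Step 1 — Angular frequency: ω = 2π·f = 2π·8820 = 5.542e+04 rad/s.
Step 2 — Component impedances:
  R: Z = R = 470 Ω
  L: Z = jωL = j·5.542e+04·0.018 = 0 + j997.5 Ω
  C: Z = 1/(jωC) = -j/(ω·C) = 0 - j0.2302 Ω
Step 3 — Parallel combination: 1/Z_total = 1/R + 1/L + 1/C; Z_total = 0.0001128 - j0.2302 Ω = 0.2302∠-90.0° Ω.
Step 4 — Power factor: PF = cos(φ) = Re(Z)/|Z| = 0.00011276/0.23022 = 0.0004898.
Step 5 — Type: Im(Z) = -0.2302 ⇒ leading (phase φ = -90.0°).

PF = 0.0004898 (leading, φ = -90.0°)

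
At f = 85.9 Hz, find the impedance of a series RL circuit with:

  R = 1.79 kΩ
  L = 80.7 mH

Step 1 — Angular frequency: ω = 2π·f = 2π·85.9 = 539.7 rad/s.
Step 2 — Component impedances:
  R: Z = R = 1790 Ω
  L: Z = jωL = j·539.7·0.0807 = 0 + j43.56 Ω
Step 3 — Series combination: Z_total = R + L = 1790 + j43.56 Ω = 1791∠1.4° Ω.

Z = 1790 + j43.56 Ω = 1791∠1.4° Ω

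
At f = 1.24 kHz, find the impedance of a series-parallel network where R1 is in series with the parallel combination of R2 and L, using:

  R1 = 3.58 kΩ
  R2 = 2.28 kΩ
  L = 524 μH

Step 1 — Angular frequency: ω = 2π·f = 2π·1240 = 7791 rad/s.
Step 2 — Component impedances:
  R1: Z = R = 3580 Ω
  R2: Z = R = 2280 Ω
  L: Z = jωL = j·7791·0.000524 = 0 + j4.083 Ω
Step 3 — Parallel branch: R2 || L = 1/(1/R2 + 1/L) = 0.00731 + j4.083 Ω.
Step 4 — Series with R1: Z_total = R1 + (R2 || L) = 3580 + j4.083 Ω = 3580∠0.1° Ω.

Z = 3580 + j4.083 Ω = 3580∠0.1° Ω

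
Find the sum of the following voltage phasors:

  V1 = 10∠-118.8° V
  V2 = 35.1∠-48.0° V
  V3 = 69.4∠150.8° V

Step 1 — Convert each phasor to rectangular form:
  V1 = 10·(cos(-118.8°) + j·sin(-118.8°)) = -4.818 - j8.763 V
  V2 = 35.1·(cos(-48.0°) + j·sin(-48.0°)) = 23.49 - j26.08 V
  V3 = 69.4·(cos(150.8°) + j·sin(150.8°)) = -60.58 + j33.86 V
Step 2 — Sum components: V_total = -41.91 - j0.99 V.
Step 3 — Convert to polar: |V_total| = 41.92 V, ∠V_total = -178.6°.

V_total = 41.92∠-178.6° V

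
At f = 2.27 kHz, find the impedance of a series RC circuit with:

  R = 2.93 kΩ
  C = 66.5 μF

Step 1 — Angular frequency: ω = 2π·f = 2π·2270 = 1.426e+04 rad/s.
Step 2 — Component impedances:
  R: Z = R = 2930 Ω
  C: Z = 1/(jωC) = -j/(ω·C) = 0 - j1.054 Ω
Step 3 — Series combination: Z_total = R + C = 2930 - j1.054 Ω = 2930∠-0.0° Ω.

Z = 2930 - j1.054 Ω = 2930∠-0.0° Ω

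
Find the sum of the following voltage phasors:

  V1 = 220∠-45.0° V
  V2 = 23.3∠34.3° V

Step 1 — Convert each phasor to rectangular form:
  V1 = 220·(cos(-45.0°) + j·sin(-45.0°)) = 155.6 - j155.6 V
  V2 = 23.3·(cos(34.3°) + j·sin(34.3°)) = 19.25 + j13.13 V
Step 2 — Sum components: V_total = 174.8 - j142.4 V.
Step 3 — Convert to polar: |V_total| = 225.5 V, ∠V_total = -39.2°.

V_total = 225.5∠-39.2° V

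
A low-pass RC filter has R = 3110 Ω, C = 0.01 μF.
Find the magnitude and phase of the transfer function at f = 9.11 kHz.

Step 1 — Angular frequency: ω = 2π·9110 = 5.724e+04 rad/s.
Step 2 — Transfer function: H(jω) = 1/(1 + jωRC).
Step 3 — Denominator: 1 + jωRC = 1 + j·5.724e+04·3110·1e-08 = 1 + j1.78.
Step 4 — H = 0.2399 - j0.427.
Step 5 — Magnitude: |H| = 0.4898 (-6.2 dB); phase: φ = -60.7°.

|H| = 0.4898 (-6.2 dB), φ = -60.7°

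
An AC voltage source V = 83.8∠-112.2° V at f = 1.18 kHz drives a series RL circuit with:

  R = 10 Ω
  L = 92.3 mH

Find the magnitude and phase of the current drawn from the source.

Step 1 — Angular frequency: ω = 2π·f = 2π·1180 = 7414 rad/s.
Step 2 — Component impedances:
  R: Z = R = 10 Ω
  L: Z = jωL = j·7414·0.0923 = 0 + j684.3 Ω
Step 3 — Series combination: Z_total = R + L = 10 + j684.3 Ω = 684.4∠89.2° Ω.
Step 4 — Source phasor: V = 83.8∠-112.2° V = -31.66 - j77.59 V.
Step 5 — Ohm's law: I = V / Z_total = (-31.66 - j77.59) / (10 + j684.3) = -0.114 + j0.0446 A.
Step 6 — Convert to polar: |I| = 0.1224 A, ∠I = 158.6°.

I = 0.1224∠158.6° A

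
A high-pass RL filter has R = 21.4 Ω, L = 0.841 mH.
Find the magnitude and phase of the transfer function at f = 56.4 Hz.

Step 1 — Angular frequency: ω = 2π·56.4 = 354.4 rad/s.
Step 2 — Transfer function: H(jω) = jωL/(R + jωL).
Step 3 — Numerator jωL = j·0.298; denominator R + jωL = 21.4 + j0.298.
Step 4 — H = 0.0001939 + j0.01392.
Step 5 — Magnitude: |H| = 0.01393 (-37.1 dB); phase: φ = 89.2°.

|H| = 0.01393 (-37.1 dB), φ = 89.2°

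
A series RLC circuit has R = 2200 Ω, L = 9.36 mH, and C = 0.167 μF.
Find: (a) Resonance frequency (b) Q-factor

Step 1 — Resonance condition Im(Z)=0 gives ω₀ = 1/√(LC).
Step 2 — ω₀ = 1/√(0.00936·1.67e-07) = 2.529e+04 rad/s.
Step 3 — f₀ = ω₀/(2π) = 4026 Hz.
Step 4 — Series Q: Q = ω₀L/R = 2.529e+04·0.00936/2200 = 0.1076.

(a) f₀ = 4026 Hz  (b) Q = 0.1076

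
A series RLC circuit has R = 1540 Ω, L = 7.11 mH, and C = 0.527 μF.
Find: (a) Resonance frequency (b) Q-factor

Step 1 — Resonance condition Im(Z)=0 gives ω₀ = 1/√(LC).
Step 2 — ω₀ = 1/√(0.00711·5.27e-07) = 1.634e+04 rad/s.
Step 3 — f₀ = ω₀/(2π) = 2600 Hz.
Step 4 — Series Q: Q = ω₀L/R = 1.634e+04·0.00711/1540 = 0.07542.

(a) f₀ = 2600 Hz  (b) Q = 0.07542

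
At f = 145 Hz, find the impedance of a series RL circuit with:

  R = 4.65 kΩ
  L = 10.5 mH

Step 1 — Angular frequency: ω = 2π·f = 2π·145 = 911.1 rad/s.
Step 2 — Component impedances:
  R: Z = R = 4650 Ω
  L: Z = jωL = j·911.1·0.0105 = 0 + j9.566 Ω
Step 3 — Series combination: Z_total = R + L = 4650 + j9.566 Ω = 4650∠0.1° Ω.

Z = 4650 + j9.566 Ω = 4650∠0.1° Ω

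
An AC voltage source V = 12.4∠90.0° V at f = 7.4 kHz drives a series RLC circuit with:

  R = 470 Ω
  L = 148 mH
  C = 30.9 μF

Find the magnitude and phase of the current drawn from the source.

Step 1 — Angular frequency: ω = 2π·f = 2π·7400 = 4.65e+04 rad/s.
Step 2 — Component impedances:
  R: Z = R = 470 Ω
  L: Z = jωL = j·4.65e+04·0.148 = 0 + j6881 Ω
  C: Z = 1/(jωC) = -j/(ω·C) = 0 - j0.696 Ω
Step 3 — Series combination: Z_total = R + L + C = 470 + j6881 Ω = 6897∠86.1° Ω.
Step 4 — Source phasor: V = 12.4∠90.0° V = 0 + j12.4 V.
Step 5 — Ohm's law: I = V / Z_total = (0 + j12.4) / (470 + j6881) = 0.001794 + j0.0001225 A.
Step 6 — Convert to polar: |I| = 0.001798 A, ∠I = 3.9°.

I = 0.001798∠3.9° A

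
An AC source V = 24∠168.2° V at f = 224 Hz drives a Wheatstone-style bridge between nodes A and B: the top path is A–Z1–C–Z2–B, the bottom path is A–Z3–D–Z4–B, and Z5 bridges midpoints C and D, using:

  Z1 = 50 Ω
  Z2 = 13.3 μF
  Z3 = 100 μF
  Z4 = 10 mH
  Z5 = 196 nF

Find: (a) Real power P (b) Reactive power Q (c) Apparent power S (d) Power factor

Step 1 — Angular frequency: ω = 2π·f = 2π·224 = 1407 rad/s.
Step 2 — Component impedances:
  Z1: Z = R = 50 Ω
  Z2: Z = 1/(jωC) = -j/(ω·C) = 0 - j53.42 Ω
  Z3: Z = 1/(jωC) = -j/(ω·C) = 0 - j7.105 Ω
  Z4: Z = jωL = j·1407·0.01 = 0 + j14.07 Ω
  Z5: Z = 1/(jωC) = -j/(ω·C) = 0 - j3625 Ω
Step 3 — Bridge requires nodal analysis (the Z5 bridge couples midpoints C and D, so the two paths cannot be reduced to a simple series/parallel combination). Setting node B to ground and injecting 1 A at node A, the 3-node admittance system at A, C, D solves to V_A = Z_AB = 0.5032 + j7.487 Ω = 7.503∠86.2° Ω.
Step 4 — Source phasor: V = 24∠168.2° V = -23.49 + j4.908 V.
Step 5 — Current: I = V / Z = 0.4426 + j3.168 A = 3.199∠82.0° A.
Step 6 — Complex power: S = V·I* = 5.148 + j76.59 VA.
Step 7 — Real power: P = Re(S) = 5.148 W.
Step 8 — Reactive power: Q = Im(S) = 76.59 VAR.
Step 9 — Apparent power: |S| = 76.76 VA.
Step 10 — Power factor: PF = P/|S| = 0.06707 (lagging).

(a) P = 5.148 W  (b) Q = 76.59 VAR  (c) S = 76.76 VA  (d) PF = 0.06707 (lagging)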